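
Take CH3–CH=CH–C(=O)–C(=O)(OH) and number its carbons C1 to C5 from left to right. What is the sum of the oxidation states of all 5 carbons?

0

Tallying each carbon's bonds:
C1: 1C, 3H → 0 − 3 = -3
C2: 3C, 1H → 0 − 1 = -1
C3: 3C, 1H → 0 − 1 = -1
C4: 2C, 2O → 0 + 2 = +2
C5: 1C, 3O → 0 + 3 = +3
Sum = -3 − 1 − 1 + 2 + 3 = 0.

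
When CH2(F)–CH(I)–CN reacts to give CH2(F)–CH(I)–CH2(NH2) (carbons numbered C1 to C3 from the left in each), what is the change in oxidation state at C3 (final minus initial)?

-4

Before: C3 has 1 bond to C, 3 bonds to N → oxidation state +3.
After: C3 has 1 bond to C, 2 bonds to H, 1 bond to N → oxidation state -1.
Δ = -1 − (+3) = -4, so this is a reduction at C3.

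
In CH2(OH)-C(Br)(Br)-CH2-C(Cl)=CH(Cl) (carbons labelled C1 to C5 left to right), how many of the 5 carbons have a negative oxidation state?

Bonds to more-electronegative neighbours contribute +1 each, bonds to H or metals contribute −1 each, and C–C bonds contribute 0. Tallying each carbon:
C1: 1C, 2H, 1O → 0 − 2 + 1 = -1
C2: 2C, 2Br → 0 + 2 = +2
C3: 2C, 2H → 0 − 2 = -2
C4: 3C, 1Cl → 0 + 1 = +1
C5: 2C, 1H, 1Cl → 0 − 1 + 1 = 0
2 carbons (C1, C3) meet the condition.

2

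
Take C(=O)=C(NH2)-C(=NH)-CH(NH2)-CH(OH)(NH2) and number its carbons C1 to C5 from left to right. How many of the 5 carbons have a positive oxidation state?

4

Each bond to a more electronegative atom (O, N, halogen) counts +1, each bond to a less electronegative atom (H, metal, B, Si) counts −1, and each C–C bond counts 0. Tallying each carbon:
C1: 2C, 2O → 0 + 2 = +2
C2: 3C, 1N → 0 + 1 = +1
C3: 2C, 2N → 0 + 2 = +2
C4: 2C, 1H, 1N → 0 − 1 + 1 = 0
C5: 1C, 1H, 1O, 1N → 0 − 1 + 1 + 1 = +1
4 carbons (C1, C2, C3, C5) meet the condition.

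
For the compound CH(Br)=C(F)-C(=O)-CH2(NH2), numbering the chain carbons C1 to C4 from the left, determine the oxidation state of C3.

+2

C3 has one bond to C (0), one bond to C (0), a double bond to O (2×+1 = +2).
Oxidation state = 0 + 0 + 2 = +2.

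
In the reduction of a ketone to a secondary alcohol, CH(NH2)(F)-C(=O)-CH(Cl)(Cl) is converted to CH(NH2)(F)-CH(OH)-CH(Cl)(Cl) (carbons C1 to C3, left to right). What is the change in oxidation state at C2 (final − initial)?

Before: C2 has 2 bonds to C, 2 bonds to O → oxidation state +2.
After: C2 has 2 bonds to C, 1 bond to H, 1 bond to O → oxidation state 0.
Δ = 0 − (+2) = -2, so this is a reduction at C2.

-2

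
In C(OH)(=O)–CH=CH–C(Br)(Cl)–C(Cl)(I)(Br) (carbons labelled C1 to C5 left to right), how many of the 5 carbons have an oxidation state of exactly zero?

Tallying each carbon's bonds:
C1: 1C, 3O → 0 + 3 = +3
C2: 3C, 1H → 0 − 1 = -1
C3: 3C, 1H → 0 − 1 = -1
C4: 2C, 1Cl, 1Br → 0 + 1 + 1 = +2
C5: 1C, 1Cl, 1Br, 1I → 0 + 1 + 1 + 1 = +3
0 carbons meet the condition.

0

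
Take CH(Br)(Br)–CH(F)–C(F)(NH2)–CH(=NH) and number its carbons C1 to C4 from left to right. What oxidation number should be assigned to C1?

+1

C1 has one bond to C (0), one bond to Br (+1), one bond to Br (+1), one bond to H (-1).
Oxidation state = 0 + 1 + 1 − 1 = +1.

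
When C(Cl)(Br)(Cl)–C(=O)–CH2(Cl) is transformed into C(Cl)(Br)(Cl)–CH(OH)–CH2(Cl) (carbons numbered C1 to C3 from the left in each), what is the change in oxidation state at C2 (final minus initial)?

-2

Before: C2 has 2 bonds to C, 2 bonds to O → oxidation state +2.
After: C2 has 2 bonds to C, 1 bond to H, 1 bond to O → oxidation state 0.
Δ = 0 − (+2) = -2, so this is a reduction at C2.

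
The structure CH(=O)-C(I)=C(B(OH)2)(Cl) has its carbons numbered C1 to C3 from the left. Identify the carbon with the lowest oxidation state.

C3

Assign +1 per bond to O/N/halogen, −1 per bond to H or an electropositive element, and 0 per bond to carbon. Tallying each carbon:
C1: 1C, 1H, 2O → 0 − 1 + 2 = +1
C2: 3C, 1I → 0 + 1 = +1
C3: 2C, 1Cl, 1B → 0 + 1 − 1 = 0
The most reduced carbon is C3 at 0.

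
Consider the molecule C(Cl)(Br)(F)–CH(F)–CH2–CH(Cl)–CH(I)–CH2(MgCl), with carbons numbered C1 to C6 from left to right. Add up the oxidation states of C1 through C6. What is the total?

Assign +1 per bond to O/N/halogen, −1 per bond to H or an electropositive element, and 0 per bond to carbon. Tallying each carbon:
C1: 1C, 1F, 1Cl, 1Br → 0 + 1 + 1 + 1 = +3
C2: 2C, 1H, 1F → 0 − 1 + 1 = 0
C3: 2C, 2H → 0 − 2 = -2
C4: 2C, 1H, 1Cl → 0 − 1 + 1 = 0
C5: 2C, 1H, 1I → 0 − 1 + 1 = 0
C6: 1C, 2H, 1Mg → 0 − 2 − 1 = -3
Sum = +3 + 0 − 2 + 0 + 0 − 3 = -2.

-2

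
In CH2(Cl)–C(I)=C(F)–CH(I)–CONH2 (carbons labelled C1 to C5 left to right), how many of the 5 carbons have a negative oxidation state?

Tallying each carbon's bonds:
C1: 1C, 2H, 1Cl → 0 − 2 + 1 = -1
C2: 3C, 1I → 0 + 1 = +1
C3: 3C, 1F → 0 + 1 = +1
C4: 2C, 1H, 1I → 0 − 1 + 1 = 0
C5: 1C, 2O, 1N → 0 + 2 + 1 = +3
1 carbon (C1) meets the condition.

1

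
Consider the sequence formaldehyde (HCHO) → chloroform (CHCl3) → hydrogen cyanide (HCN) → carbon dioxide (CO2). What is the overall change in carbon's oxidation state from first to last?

+4

Carbon oxidation states along the series — formaldehyde: 0, chloroform: +2, hydrogen cyanide: +2, carbon dioxide: +4.
Net change = +4 − (0) = +4.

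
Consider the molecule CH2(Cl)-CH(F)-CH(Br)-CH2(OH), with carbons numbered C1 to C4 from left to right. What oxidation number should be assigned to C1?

-1

Bonds to more-electronegative neighbours contribute +1 each, bonds to H or metals contribute −1 each, and C–C bonds contribute 0.
C1 has one bond to C (0), one bond to H (-1), one bond to H (-1), one bond to Cl (+1).
Oxidation state = 0 − 1 − 1 + 1 = -1.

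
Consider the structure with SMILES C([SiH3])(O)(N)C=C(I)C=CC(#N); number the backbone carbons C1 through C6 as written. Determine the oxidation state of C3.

+1

Count +1 for every bond to an atom more electronegative than carbon and −1 for every bond to one less electronegative; C–C bonds are 0.
C3 has a double bond to C (2×0 = 0), one bond to C (0), one bond to I (+1).
Oxidation state = 0 + 0 + 1 = +1.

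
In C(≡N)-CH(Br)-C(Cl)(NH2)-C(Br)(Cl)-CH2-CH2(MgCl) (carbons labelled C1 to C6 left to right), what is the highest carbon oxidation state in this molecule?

Tallying each carbon's bonds:
C1: 1C, 3N → 0 + 3 = +3
C2: 2C, 1H, 1Br → 0 − 1 + 1 = 0
C3: 2C, 1N, 1Cl → 0 + 1 + 1 = +2
C4: 2C, 1Cl, 1Br → 0 + 1 + 1 = +2
C5: 2C, 2H → 0 − 2 = -2
C6: 1C, 2H, 1Mg → 0 − 2 − 1 = -3
The highest value is +3.

+3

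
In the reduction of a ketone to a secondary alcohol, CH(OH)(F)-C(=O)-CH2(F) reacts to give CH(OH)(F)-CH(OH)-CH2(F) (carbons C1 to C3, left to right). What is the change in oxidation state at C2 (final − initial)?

Before: C2 has 2 bonds to C, 2 bonds to O → oxidation state +2.
After: C2 has 2 bonds to C, 1 bond to H, 1 bond to O → oxidation state 0.
Δ = 0 − (+2) = -2, so this is a reduction at C2.

-2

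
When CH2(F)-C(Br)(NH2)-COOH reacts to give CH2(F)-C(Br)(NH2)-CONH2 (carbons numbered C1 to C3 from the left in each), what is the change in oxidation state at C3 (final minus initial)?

Before: C3 has 1 bond to C, 3 bonds to O → oxidation state +3.
After: C3 has 1 bond to C, 2 bonds to O, 1 bond to N → oxidation state +3.
Δ = +3 − (+3) = 0, so no net redox change at C3.

0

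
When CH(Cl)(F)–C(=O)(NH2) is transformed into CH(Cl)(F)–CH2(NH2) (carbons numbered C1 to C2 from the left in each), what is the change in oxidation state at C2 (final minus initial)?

Before: C2 has 1 bond to C, 2 bonds to O, 1 bond to N → oxidation state +3.
After: C2 has 1 bond to C, 2 bonds to H, 1 bond to N → oxidation state -1.
Δ = -1 − (+3) = -4, so this is a reduction at C2.

-4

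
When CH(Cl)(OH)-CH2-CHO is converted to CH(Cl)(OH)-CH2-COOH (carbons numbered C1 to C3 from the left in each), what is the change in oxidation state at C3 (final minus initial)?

Before: C3 has 1 bond to C, 1 bond to H, 2 bonds to O → oxidation state +1.
After: C3 has 1 bond to C, 3 bonds to O → oxidation state +3.
Δ = +3 − (+1) = +2, so this is an oxidation at C3.

+2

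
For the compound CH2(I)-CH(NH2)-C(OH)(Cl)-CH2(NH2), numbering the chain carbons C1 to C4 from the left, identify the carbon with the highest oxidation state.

C3

Assign +1 per bond to O/N/halogen, −1 per bond to H or an electropositive element, and 0 per bond to carbon. Tallying each carbon:
C1: 1C, 2H, 1I → 0 − 2 + 1 = -1
C2: 2C, 1H, 1N → 0 − 1 + 1 = 0
C3: 2C, 1O, 1Cl → 0 + 1 + 1 = +2
C4: 1C, 2H, 1N → 0 − 2 + 1 = -1
The most oxidised carbon is C3 at +2.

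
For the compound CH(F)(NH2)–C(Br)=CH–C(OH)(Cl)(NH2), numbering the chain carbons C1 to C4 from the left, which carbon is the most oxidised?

C4

Each bond to a more electronegative atom (O, N, halogen) counts +1, each bond to a less electronegative atom (H, metal, B, Si) counts −1, and each C–C bond counts 0. Tallying each carbon:
C1: 1C, 1H, 1N, 1F → 0 − 1 + 1 + 1 = +1
C2: 3C, 1Br → 0 + 1 = +1
C3: 3C, 1H → 0 − 1 = -1
C4: 1C, 1O, 1N, 1Cl → 0 + 1 + 1 + 1 = +3
The most oxidised carbon is C4 at +3.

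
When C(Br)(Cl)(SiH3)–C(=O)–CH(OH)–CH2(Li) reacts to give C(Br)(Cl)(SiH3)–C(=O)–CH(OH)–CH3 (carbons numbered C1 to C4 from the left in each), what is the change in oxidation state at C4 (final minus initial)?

Before: C4 has 1 bond to C, 2 bonds to H, 1 bond to Li → oxidation state -3.
After: C4 has 1 bond to C, 3 bonds to H → oxidation state -3.
Δ = -3 − (-3) = 0, so no net redox change at C4.

0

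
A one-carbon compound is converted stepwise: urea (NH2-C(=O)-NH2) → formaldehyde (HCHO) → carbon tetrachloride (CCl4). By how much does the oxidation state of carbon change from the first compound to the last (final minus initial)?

0

Carbon oxidation states along the series — urea: +4, formaldehyde: 0, carbon tetrachloride: +4.
Net change = +4 − (+4) = 0.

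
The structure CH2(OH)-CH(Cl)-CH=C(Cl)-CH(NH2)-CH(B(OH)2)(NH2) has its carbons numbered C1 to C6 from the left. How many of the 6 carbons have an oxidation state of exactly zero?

Tallying each carbon's bonds:
C1: 1C, 2H, 1O → 0 − 2 + 1 = -1
C2: 2C, 1H, 1Cl → 0 − 1 + 1 = 0
C3: 3C, 1H → 0 − 1 = -1
C4: 3C, 1Cl → 0 + 1 = +1
C5: 2C, 1H, 1N → 0 − 1 + 1 = 0
C6: 1C, 1H, 1N, 1B → 0 − 1 + 1 − 1 = -1
2 carbons (C2, C5) meet the condition.

2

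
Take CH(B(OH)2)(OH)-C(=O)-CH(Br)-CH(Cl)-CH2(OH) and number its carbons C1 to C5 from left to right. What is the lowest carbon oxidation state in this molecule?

-1

Bonds to more-electronegative neighbours contribute +1 each, bonds to H or metals contribute −1 each, and C–C bonds contribute 0. Tallying each carbon:
C1: 1C, 1H, 1O, 1B → 0 − 1 + 1 − 1 = -1
C2: 2C, 2O → 0 + 2 = +2
C3: 2C, 1H, 1Br → 0 − 1 + 1 = 0
C4: 2C, 1H, 1Cl → 0 − 1 + 1 = 0
C5: 1C, 2H, 1O → 0 − 2 + 1 = -1
The lowest value is -1.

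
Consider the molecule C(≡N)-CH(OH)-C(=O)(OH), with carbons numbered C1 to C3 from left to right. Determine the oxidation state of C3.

Bonds to more-electronegative neighbours contribute +1 each, bonds to H or metals contribute −1 each, and C–C bonds contribute 0.
C3 has one bond to C (0), a double bond to O (2×+1 = +2), one bond to O (+1).
Oxidation state = 0 + 2 + 1 = +3.

+3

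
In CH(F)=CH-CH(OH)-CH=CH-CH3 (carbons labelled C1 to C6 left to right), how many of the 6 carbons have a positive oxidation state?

0

Assign +1 per bond to O/N/halogen, −1 per bond to H or an electropositive element, and 0 per bond to carbon. Tallying each carbon:
C1: 2C, 1H, 1F → 0 − 1 + 1 = 0
C2: 3C, 1H → 0 − 1 = -1
C3: 2C, 1H, 1O → 0 − 1 + 1 = 0
C4: 3C, 1H → 0 − 1 = -1
C5: 3C, 1H → 0 − 1 = -1
C6: 1C, 3H → 0 − 3 = -3
0 carbons meet the condition.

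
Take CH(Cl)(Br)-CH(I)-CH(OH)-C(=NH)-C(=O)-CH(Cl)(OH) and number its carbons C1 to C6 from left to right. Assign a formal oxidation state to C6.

+1

Count +1 for every bond to an atom more electronegative than carbon and −1 for every bond to one less electronegative; C–C bonds are 0.
C6 has one bond to C (0), one bond to H (-1), one bond to Cl (+1), one bond to O (+1).
Oxidation state = 0 − 1 + 1 + 1 = +1.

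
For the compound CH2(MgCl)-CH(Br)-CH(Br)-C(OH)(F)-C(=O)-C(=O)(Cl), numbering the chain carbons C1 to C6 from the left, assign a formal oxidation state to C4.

Bonds to more-electronegative neighbours contribute +1 each, bonds to H or metals contribute −1 each, and C–C bonds contribute 0.
C4 has one bond to C (0), one bond to C (0), one bond to O (+1), one bond to F (+1).
Oxidation state = 0 + 0 + 1 + 1 = +2.

+2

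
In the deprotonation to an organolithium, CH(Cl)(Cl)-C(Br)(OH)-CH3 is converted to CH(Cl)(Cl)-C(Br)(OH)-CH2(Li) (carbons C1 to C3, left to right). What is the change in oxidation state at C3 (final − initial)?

0

Before: C3 has 1 bond to C, 3 bonds to H → oxidation state -3.
After: C3 has 1 bond to C, 2 bonds to H, 1 bond to Li → oxidation state -3.
Δ = -3 − (-3) = 0, so no net redox change at C3.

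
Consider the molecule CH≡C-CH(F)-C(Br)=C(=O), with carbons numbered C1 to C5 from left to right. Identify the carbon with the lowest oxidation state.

Bonds to more-electronegative neighbours contribute +1 each, bonds to H or metals contribute −1 each, and C–C bonds contribute 0. Tallying each carbon:
C1: 3C, 1H → 0 − 1 = -1
C2: 4C → 0 = 0
C3: 2C, 1H, 1F → 0 − 1 + 1 = 0
C4: 3C, 1Br → 0 + 1 = +1
C5: 2C, 2O → 0 + 2 = +2
The most reduced carbon is C1 at -1.

C1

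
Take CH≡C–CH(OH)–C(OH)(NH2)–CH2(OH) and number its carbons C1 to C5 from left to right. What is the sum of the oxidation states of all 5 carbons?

Assign +1 per bond to O/N/halogen, −1 per bond to H or an electropositive element, and 0 per bond to carbon. Tallying each carbon:
C1: 3C, 1H → 0 − 1 = -1
C2: 4C → 0 = 0
C3: 2C, 1H, 1O → 0 − 1 + 1 = 0
C4: 2C, 1O, 1N → 0 + 1 + 1 = +2
C5: 1C, 2H, 1O → 0 − 2 + 1 = -1
Sum = -1 + 0 + 0 + 2 − 1 = 0.

0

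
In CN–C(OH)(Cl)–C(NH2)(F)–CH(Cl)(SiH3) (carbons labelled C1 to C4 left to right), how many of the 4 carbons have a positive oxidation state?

Each bond to a more electronegative atom (O, N, halogen) counts +1, each bond to a less electronegative atom (H, metal, B, Si) counts −1, and each C–C bond counts 0. Tallying each carbon:
C1: 1C, 3N → 0 + 3 = +3
C2: 2C, 1O, 1Cl → 0 + 1 + 1 = +2
C3: 2C, 1N, 1F → 0 + 1 + 1 = +2
C4: 1C, 1H, 1Cl, 1Si → 0 − 1 + 1 − 1 = -1
3 carbons (C1, C2, C3) meet the condition.

3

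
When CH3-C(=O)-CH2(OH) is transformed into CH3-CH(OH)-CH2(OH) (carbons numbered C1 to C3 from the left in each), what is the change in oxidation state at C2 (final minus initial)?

-2

Before: C2 has 2 bonds to C, 2 bonds to O → oxidation state +2.
After: C2 has 2 bonds to C, 1 bond to H, 1 bond to O → oxidation state 0.
Δ = 0 − (+2) = -2, so this is a reduction at C2.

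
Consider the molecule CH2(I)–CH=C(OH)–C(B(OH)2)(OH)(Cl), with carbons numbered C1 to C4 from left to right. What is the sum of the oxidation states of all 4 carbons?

Count +1 for every bond to an atom more electronegative than carbon and −1 for every bond to one less electronegative; C–C bonds are 0. Tallying each carbon:
C1: 1C, 2H, 1I → 0 − 2 + 1 = -1
C2: 3C, 1H → 0 − 1 = -1
C3: 3C, 1O → 0 + 1 = +1
C4: 1C, 1O, 1Cl, 1B → 0 + 1 + 1 − 1 = +1
Sum = -1 − 1 + 1 + 1 = 0.

0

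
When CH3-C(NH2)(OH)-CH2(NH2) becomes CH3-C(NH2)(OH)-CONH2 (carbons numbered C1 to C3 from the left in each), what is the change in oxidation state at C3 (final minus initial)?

Before: C3 has 1 bond to C, 2 bonds to H, 1 bond to N → oxidation state -1.
After: C3 has 1 bond to C, 2 bonds to O, 1 bond to N → oxidation state +3.
Δ = +3 − (-1) = +4, so this is an oxidation at C3.

+4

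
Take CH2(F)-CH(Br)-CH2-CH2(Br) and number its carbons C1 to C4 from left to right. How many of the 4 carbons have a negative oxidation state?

3

Tallying each carbon's bonds:
C1: 1C, 2H, 1F → 0 − 2 + 1 = -1
C2: 2C, 1H, 1Br → 0 − 1 + 1 = 0
C3: 2C, 2H → 0 − 2 = -2
C4: 1C, 2H, 1Br → 0 − 2 + 1 = -1
3 carbons (C1, C3, C4) meet the condition.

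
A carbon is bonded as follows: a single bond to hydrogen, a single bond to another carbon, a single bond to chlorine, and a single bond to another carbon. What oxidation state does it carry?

The carbon has one bond to C (0), one bond to C (0), one bond to Cl (+1), one bond to H (-1).
Oxidation state = 0 + 0 + 1 − 1 = 0.

0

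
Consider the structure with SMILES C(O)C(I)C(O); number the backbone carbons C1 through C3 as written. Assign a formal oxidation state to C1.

Assign +1 per bond to O/N/halogen, −1 per bond to H or an electropositive element, and 0 per bond to carbon.
C1 has one bond to C (0), one bond to O (+1), one bond to H (-1), one bond to H (-1).
Oxidation state = 0 + 1 − 1 − 1 = -1.

-1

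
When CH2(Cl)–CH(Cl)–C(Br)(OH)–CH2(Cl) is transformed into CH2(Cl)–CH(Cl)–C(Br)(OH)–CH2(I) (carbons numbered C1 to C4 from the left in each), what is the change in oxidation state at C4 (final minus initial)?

0

Before: C4 has 1 bond to C, 2 bonds to H, 1 bond to Cl → oxidation state -1.
After: C4 has 1 bond to C, 2 bonds to H, 1 bond to I → oxidation state -1.
Δ = -1 − (-1) = 0, so no net redox change at C4.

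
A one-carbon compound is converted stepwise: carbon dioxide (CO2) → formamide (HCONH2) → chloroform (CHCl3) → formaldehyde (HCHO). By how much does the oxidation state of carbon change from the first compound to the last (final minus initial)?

Carbon oxidation states along the series — carbon dioxide: +4, formamide: +2, chloroform: +2, formaldehyde: 0.
Net change = 0 − (+4) = -4.

-4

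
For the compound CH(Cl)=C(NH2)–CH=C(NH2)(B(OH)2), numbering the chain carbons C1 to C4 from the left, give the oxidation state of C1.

0

C1 has a double bond to C (2×0 = 0), one bond to H (-1), one bond to Cl (+1).
Oxidation state = 0 − 1 + 1 = 0.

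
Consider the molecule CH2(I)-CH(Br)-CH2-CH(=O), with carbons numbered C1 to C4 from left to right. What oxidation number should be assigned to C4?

+1

C4 has one bond to C (0), one bond to H (-1), a double bond to O (2×+1 = +2).
Oxidation state = 0 − 1 + 2 = +1.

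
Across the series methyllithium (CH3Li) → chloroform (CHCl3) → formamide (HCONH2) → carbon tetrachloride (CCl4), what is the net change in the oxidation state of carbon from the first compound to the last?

+8

Carbon oxidation states along the series — methyllithium: -4, chloroform: +2, formamide: +2, carbon tetrachloride: +4.
Net change = +4 − (-4) = +8.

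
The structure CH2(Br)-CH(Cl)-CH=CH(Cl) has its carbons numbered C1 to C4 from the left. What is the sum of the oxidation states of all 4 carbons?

-2

Count +1 for every bond to an atom more electronegative than carbon and −1 for every bond to one less electronegative; C–C bonds are 0. Tallying each carbon:
C1: 1C, 2H, 1Br → 0 − 2 + 1 = -1
C2: 2C, 1H, 1Cl → 0 − 1 + 1 = 0
C3: 3C, 1H → 0 − 1 = -1
C4: 2C, 1H, 1Cl → 0 − 1 + 1 = 0
Sum = -1 + 0 − 1 + 0 = -2.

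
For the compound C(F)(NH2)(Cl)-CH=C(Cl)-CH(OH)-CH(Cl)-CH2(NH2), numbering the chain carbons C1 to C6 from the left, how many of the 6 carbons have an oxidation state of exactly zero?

Tallying each carbon's bonds:
C1: 1C, 1N, 1F, 1Cl → 0 + 1 + 1 + 1 = +3
C2: 3C, 1H → 0 − 1 = -1
C3: 3C, 1Cl → 0 + 1 = +1
C4: 2C, 1H, 1O → 0 − 1 + 1 = 0
C5: 2C, 1H, 1Cl → 0 − 1 + 1 = 0
C6: 1C, 2H, 1N → 0 − 2 + 1 = -1
2 carbons (C4, C5) meet the condition.

2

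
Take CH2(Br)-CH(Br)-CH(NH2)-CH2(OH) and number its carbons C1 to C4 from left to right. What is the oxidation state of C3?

0

C3 has one bond to C (0), one bond to C (0), one bond to H (-1), one bond to N (+1).
Oxidation state = 0 + 0 − 1 + 1 = 0.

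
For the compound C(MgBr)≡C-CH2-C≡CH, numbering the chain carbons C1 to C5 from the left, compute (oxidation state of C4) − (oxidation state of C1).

+1

C4: 4C → 0 = 0
C1: 3C, 1Mg → 0 − 1 = -1
Difference: 0 − (-1) = +1.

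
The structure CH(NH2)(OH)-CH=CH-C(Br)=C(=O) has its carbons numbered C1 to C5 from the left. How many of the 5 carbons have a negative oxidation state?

2

Tallying each carbon's bonds:
C1: 1C, 1H, 1O, 1N → 0 − 1 + 1 + 1 = +1
C2: 3C, 1H → 0 − 1 = -1
C3: 3C, 1H → 0 − 1 = -1
C4: 3C, 1Br → 0 + 1 = +1
C5: 2C, 2O → 0 + 2 = +2
2 carbons (C2, C3) meet the condition.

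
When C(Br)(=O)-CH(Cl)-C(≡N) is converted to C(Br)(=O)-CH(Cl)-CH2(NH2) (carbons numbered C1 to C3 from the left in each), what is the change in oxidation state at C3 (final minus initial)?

-4

Before: C3 has 1 bond to C, 3 bonds to N → oxidation state +3.
After: C3 has 1 bond to C, 2 bonds to H, 1 bond to N → oxidation state -1.
Δ = -1 − (+3) = -4, so this is a reduction at C3.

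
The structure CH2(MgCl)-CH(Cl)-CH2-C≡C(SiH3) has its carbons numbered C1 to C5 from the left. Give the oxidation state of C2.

0

Each bond to a more electronegative atom (O, N, halogen) counts +1, each bond to a less electronegative atom (H, metal, B, Si) counts −1, and each C–C bond counts 0.
C2 has one bond to C (0), one bond to C (0), one bond to Cl (+1), one bond to H (-1).
Oxidation state = 0 + 0 + 1 − 1 = 0.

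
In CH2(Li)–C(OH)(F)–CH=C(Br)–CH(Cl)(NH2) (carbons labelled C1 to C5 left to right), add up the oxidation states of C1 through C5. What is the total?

Assign +1 per bond to O/N/halogen, −1 per bond to H or an electropositive element, and 0 per bond to carbon. Tallying each carbon:
C1: 1C, 2H, 1Li → 0 − 2 − 1 = -3
C2: 2C, 1O, 1F → 0 + 1 + 1 = +2
C3: 3C, 1H → 0 − 1 = -1
C4: 3C, 1Br → 0 + 1 = +1
C5: 1C, 1H, 1N, 1Cl → 0 − 1 + 1 + 1 = +1
Sum = -3 + 2 − 1 + 1 + 1 = 0.

0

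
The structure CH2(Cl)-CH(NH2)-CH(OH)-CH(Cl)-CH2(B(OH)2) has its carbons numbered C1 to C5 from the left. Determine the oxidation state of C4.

Count +1 for every bond to an atom more electronegative than carbon and −1 for every bond to one less electronegative; C–C bonds are 0.
C4 has one bond to C (0), one bond to C (0), one bond to Cl (+1), one bond to H (-1).
Oxidation state = 0 + 0 + 1 − 1 = 0.

0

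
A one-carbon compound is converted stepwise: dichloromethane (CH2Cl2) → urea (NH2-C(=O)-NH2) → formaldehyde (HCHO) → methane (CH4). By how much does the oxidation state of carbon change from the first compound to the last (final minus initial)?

-4

Carbon oxidation states along the series — dichloromethane: 0, urea: +4, formaldehyde: 0, methane: -4.
Net change = -4 − (0) = -4.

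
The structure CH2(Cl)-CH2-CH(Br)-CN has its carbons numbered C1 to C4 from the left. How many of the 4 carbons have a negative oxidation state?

2

Tallying each carbon's bonds:
C1: 1C, 2H, 1Cl → 0 − 2 + 1 = -1
C2: 2C, 2H → 0 − 2 = -2
C3: 2C, 1H, 1Br → 0 − 1 + 1 = 0
C4: 1C, 3N → 0 + 3 = +3
2 carbons (C1, C2) meet the condition.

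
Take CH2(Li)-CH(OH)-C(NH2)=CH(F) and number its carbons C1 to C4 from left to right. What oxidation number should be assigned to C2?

0

C2 has one bond to C (0), one bond to C (0), one bond to H (-1), one bond to O (+1).
Oxidation state = 0 + 0 − 1 + 1 = 0.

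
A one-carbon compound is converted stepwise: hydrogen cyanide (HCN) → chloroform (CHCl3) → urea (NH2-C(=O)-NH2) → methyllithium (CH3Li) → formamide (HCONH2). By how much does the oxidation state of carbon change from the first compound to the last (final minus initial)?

0

Carbon oxidation states along the series — hydrogen cyanide: +2, chloroform: +2, urea: +4, methyllithium: -4, formamide: +2.
Net change = +2 − (+2) = 0.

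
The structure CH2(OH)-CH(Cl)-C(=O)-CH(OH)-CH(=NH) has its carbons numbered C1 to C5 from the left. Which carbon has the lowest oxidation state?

C1

Tallying each carbon's bonds:
C1: 1C, 2H, 1O → 0 − 2 + 1 = -1
C2: 2C, 1H, 1Cl → 0 − 1 + 1 = 0
C3: 2C, 2O → 0 + 2 = +2
C4: 2C, 1H, 1O → 0 − 1 + 1 = 0
C5: 1C, 1H, 2N → 0 − 1 + 2 = +1
The most reduced carbon is C1 at -1.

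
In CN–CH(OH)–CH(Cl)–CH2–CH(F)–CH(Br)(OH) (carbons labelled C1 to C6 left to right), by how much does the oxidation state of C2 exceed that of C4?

+2

C2: 2C, 1H, 1O → 0 − 1 + 1 = 0
C4: 2C, 2H → 0 − 2 = -2
Difference: 0 − (-2) = +2.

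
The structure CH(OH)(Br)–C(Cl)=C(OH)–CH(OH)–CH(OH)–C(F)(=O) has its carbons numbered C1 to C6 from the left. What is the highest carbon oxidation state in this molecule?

Tallying each carbon's bonds:
C1: 1C, 1H, 1O, 1Br → 0 − 1 + 1 + 1 = +1
C2: 3C, 1Cl → 0 + 1 = +1
C3: 3C, 1O → 0 + 1 = +1
C4: 2C, 1H, 1O → 0 − 1 + 1 = 0
C5: 2C, 1H, 1O → 0 − 1 + 1 = 0
C6: 1C, 2O, 1F → 0 + 2 + 1 = +3
The highest value is +3.

+3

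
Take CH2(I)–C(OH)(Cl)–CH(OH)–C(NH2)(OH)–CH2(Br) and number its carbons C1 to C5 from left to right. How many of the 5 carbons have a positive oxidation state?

Bonds to more-electronegative neighbours contribute +1 each, bonds to H or metals contribute −1 each, and C–C bonds contribute 0. Tallying each carbon:
C1: 1C, 2H, 1I → 0 − 2 + 1 = -1
C2: 2C, 1O, 1Cl → 0 + 1 + 1 = +2
C3: 2C, 1H, 1O → 0 − 1 + 1 = 0
C4: 2C, 1O, 1N → 0 + 1 + 1 = +2
C5: 1C, 2H, 1Br → 0 − 2 + 1 = -1
2 carbons (C2, C4) meet the condition.

2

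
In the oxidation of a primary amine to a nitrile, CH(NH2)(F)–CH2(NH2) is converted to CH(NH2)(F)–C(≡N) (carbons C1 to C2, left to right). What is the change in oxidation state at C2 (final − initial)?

+4

Before: C2 has 1 bond to C, 2 bonds to H, 1 bond to N → oxidation state -1.
After: C2 has 1 bond to C, 3 bonds to N → oxidation state +3.
Δ = +3 − (-1) = +4, so this is an oxidation at C2.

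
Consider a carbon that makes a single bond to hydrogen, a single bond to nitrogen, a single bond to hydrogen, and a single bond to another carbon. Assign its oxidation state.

-1

Assign +1 per bond to O/N/halogen, −1 per bond to H or an electropositive element, and 0 per bond to carbon.
The carbon has one bond to C (0), one bond to N (+1), one bond to H (-1), one bond to H (-1).
Oxidation state = 0 + 1 − 1 − 1 = -1.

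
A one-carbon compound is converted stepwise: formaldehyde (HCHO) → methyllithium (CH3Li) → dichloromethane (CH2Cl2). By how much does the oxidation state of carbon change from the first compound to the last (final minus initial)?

Carbon oxidation states along the series — formaldehyde: 0, methyllithium: -4, dichloromethane: 0.
Net change = 0 − (0) = 0.

0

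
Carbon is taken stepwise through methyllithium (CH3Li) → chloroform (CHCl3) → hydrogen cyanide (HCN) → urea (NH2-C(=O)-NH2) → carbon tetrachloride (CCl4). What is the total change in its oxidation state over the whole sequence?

+8

Carbon oxidation states along the series — methyllithium: -4, chloroform: +2, hydrogen cyanide: +2, urea: +4, carbon tetrachloride: +4.
Net change = +4 − (-4) = +8.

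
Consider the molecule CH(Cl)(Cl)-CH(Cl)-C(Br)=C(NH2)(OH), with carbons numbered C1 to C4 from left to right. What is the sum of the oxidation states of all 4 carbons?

+4

Count +1 for every bond to an atom more electronegative than carbon and −1 for every bond to one less electronegative; C–C bonds are 0. Tallying each carbon:
C1: 1C, 1H, 2Cl → 0 − 1 + 2 = +1
C2: 2C, 1H, 1Cl → 0 − 1 + 1 = 0
C3: 3C, 1Br → 0 + 1 = +1
C4: 2C, 1O, 1N → 0 + 1 + 1 = +2
Sum = +1 + 0 + 1 + 2 = +4.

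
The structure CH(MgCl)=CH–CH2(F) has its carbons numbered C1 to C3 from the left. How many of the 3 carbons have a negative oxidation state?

Bonds to more-electronegative neighbours contribute +1 each, bonds to H or metals contribute −1 each, and C–C bonds contribute 0. Tallying each carbon:
C1: 2C, 1H, 1Mg → 0 − 1 − 1 = -2
C2: 3C, 1H → 0 − 1 = -1
C3: 1C, 2H, 1F → 0 − 2 + 1 = -1
3 carbons (C1, C2, C3) meet the condition.

3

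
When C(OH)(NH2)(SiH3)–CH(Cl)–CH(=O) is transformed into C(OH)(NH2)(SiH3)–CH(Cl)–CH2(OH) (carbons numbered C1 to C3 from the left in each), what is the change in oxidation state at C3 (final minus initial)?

Before: C3 has 1 bond to C, 1 bond to H, 2 bonds to O → oxidation state +1.
After: C3 has 1 bond to C, 2 bonds to H, 1 bond to O → oxidation state -1.
Δ = -1 − (+1) = -2, so this is a reduction at C3.

-2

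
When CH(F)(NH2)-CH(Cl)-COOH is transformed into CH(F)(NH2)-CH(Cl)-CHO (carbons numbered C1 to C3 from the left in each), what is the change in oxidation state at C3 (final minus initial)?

-2

Before: C3 has 1 bond to C, 3 bonds to O → oxidation state +3.
After: C3 has 1 bond to C, 1 bond to H, 2 bonds to O → oxidation state +1.
Δ = +1 − (+3) = -2, so this is a reduction at C3.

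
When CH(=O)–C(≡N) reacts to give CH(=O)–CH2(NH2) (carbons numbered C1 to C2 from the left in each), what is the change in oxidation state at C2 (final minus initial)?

-4

Before: C2 has 1 bond to C, 3 bonds to N → oxidation state +3.
After: C2 has 1 bond to C, 2 bonds to H, 1 bond to N → oxidation state -1.
Δ = -1 − (+3) = -4, so this is a reduction at C2.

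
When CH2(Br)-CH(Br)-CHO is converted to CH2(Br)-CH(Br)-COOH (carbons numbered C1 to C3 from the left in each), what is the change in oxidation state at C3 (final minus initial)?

Before: C3 has 1 bond to C, 1 bond to H, 2 bonds to O → oxidation state +1.
After: C3 has 1 bond to C, 3 bonds to O → oxidation state +3.
Δ = +3 − (+1) = +2, so this is an oxidation at C3.

+2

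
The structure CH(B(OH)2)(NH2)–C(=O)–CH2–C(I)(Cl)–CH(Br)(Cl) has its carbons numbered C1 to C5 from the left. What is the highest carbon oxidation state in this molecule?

+2

Tallying each carbon's bonds:
C1: 1C, 1H, 1N, 1B → 0 − 1 + 1 − 1 = -1
C2: 2C, 2O → 0 + 2 = +2
C3: 2C, 2H → 0 − 2 = -2
C4: 2C, 1Cl, 1I → 0 + 1 + 1 = +2
C5: 1C, 1H, 1Cl, 1Br → 0 − 1 + 1 + 1 = +1
The highest value is +2.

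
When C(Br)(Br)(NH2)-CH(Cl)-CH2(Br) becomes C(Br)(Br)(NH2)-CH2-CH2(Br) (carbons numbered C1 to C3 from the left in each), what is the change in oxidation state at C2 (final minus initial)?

-2

Before: C2 has 2 bonds to C, 1 bond to H, 1 bond to Cl → oxidation state 0.
After: C2 has 2 bonds to C, 2 bonds to H → oxidation state -2.
Δ = -2 − (0) = -2, so this is a reduction at C2.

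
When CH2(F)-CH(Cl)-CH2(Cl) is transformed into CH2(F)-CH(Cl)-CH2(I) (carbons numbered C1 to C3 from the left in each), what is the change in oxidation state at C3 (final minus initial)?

0

Before: C3 has 1 bond to C, 2 bonds to H, 1 bond to Cl → oxidation state -1.
After: C3 has 1 bond to C, 2 bonds to H, 1 bond to I → oxidation state -1.
Δ = -1 − (-1) = 0, so no net redox change at C3.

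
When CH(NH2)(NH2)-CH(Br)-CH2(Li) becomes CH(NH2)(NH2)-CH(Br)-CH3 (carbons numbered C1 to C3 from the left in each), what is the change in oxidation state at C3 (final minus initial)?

0

Before: C3 has 1 bond to C, 2 bonds to H, 1 bond to Li → oxidation state -3.
After: C3 has 1 bond to C, 3 bonds to H → oxidation state -3.
Δ = -3 − (-3) = 0, so no net redox change at C3.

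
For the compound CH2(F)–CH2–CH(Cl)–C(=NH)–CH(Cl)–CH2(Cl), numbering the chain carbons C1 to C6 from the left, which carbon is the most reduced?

C2

Tallying each carbon's bonds:
C1: 1C, 2H, 1F → 0 − 2 + 1 = -1
C2: 2C, 2H → 0 − 2 = -2
C3: 2C, 1H, 1Cl → 0 − 1 + 1 = 0
C4: 2C, 2N → 0 + 2 = +2
C5: 2C, 1H, 1Cl → 0 − 1 + 1 = 0
C6: 1C, 2H, 1Cl → 0 − 2 + 1 = -1
The most reduced carbon is C2 at -2.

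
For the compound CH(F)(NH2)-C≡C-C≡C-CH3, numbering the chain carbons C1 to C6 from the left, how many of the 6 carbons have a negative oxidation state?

Bonds to more-electronegative neighbours contribute +1 each, bonds to H or metals contribute −1 each, and C–C bonds contribute 0. Tallying each carbon:
C1: 1C, 1H, 1N, 1F → 0 − 1 + 1 + 1 = +1
C2: 4C → 0 = 0
C3: 4C → 0 = 0
C4: 4C → 0 = 0
C5: 4C → 0 = 0
C6: 1C, 3H → 0 − 3 = -3
1 carbon (C6) meets the condition.

1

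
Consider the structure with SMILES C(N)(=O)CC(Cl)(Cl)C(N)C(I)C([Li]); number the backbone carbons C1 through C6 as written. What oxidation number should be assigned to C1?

+3

Count +1 for every bond to an atom more electronegative than carbon and −1 for every bond to one less electronegative; C–C bonds are 0.
C1 has one bond to C (0), one bond to N (+1), a double bond to O (2×+1 = +2).
Oxidation state = 0 + 1 + 2 = +3.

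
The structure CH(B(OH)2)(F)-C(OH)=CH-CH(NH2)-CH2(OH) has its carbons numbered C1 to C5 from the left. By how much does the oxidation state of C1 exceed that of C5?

0

C1: 1C, 1H, 1F, 1B → 0 − 1 + 1 − 1 = -1
C5: 1C, 2H, 1O → 0 − 2 + 1 = -1
Difference: -1 − (-1) = 0.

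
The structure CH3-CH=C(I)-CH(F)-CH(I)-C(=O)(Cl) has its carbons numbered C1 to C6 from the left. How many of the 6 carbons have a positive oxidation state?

Bonds to more-electronegative neighbours contribute +1 each, bonds to H or metals contribute −1 each, and C–C bonds contribute 0. Tallying each carbon:
C1: 1C, 3H → 0 − 3 = -3
C2: 3C, 1H → 0 − 1 = -1
C3: 3C, 1I → 0 + 1 = +1
C4: 2C, 1H, 1F → 0 − 1 + 1 = 0
C5: 2C, 1H, 1I → 0 − 1 + 1 = 0
C6: 1C, 2O, 1Cl → 0 + 2 + 1 = +3
2 carbons (C3, C6) meet the condition.

2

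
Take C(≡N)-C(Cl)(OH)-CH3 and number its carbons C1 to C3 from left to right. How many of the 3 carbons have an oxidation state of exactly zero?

0

Tallying each carbon's bonds:
C1: 1C, 3N → 0 + 3 = +3
C2: 2C, 1O, 1Cl → 0 + 1 + 1 = +2
C3: 1C, 3H → 0 − 3 = -3
0 carbons meet the condition.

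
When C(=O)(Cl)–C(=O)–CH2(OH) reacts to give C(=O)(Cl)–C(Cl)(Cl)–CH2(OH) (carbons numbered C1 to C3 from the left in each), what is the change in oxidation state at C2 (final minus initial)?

Before: C2 has 2 bonds to C, 2 bonds to O → oxidation state +2.
After: C2 has 2 bonds to C, 2 bonds to Cl → oxidation state +2.
Δ = +2 − (+2) = 0, so no net redox change at C2.

0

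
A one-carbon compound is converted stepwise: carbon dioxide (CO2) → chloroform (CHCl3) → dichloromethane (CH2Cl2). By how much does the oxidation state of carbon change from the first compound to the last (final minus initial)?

Carbon oxidation states along the series — carbon dioxide: +4, chloroform: +2, dichloromethane: 0.
Net change = 0 − (+4) = -4.

-4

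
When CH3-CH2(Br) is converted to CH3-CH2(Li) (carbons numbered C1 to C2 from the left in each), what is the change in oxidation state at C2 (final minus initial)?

-2

Before: C2 has 1 bond to C, 2 bonds to H, 1 bond to Br → oxidation state -1.
After: C2 has 1 bond to C, 2 bonds to H, 1 bond to Li → oxidation state -3.
Δ = -3 − (-1) = -2, so this is a reduction at C2.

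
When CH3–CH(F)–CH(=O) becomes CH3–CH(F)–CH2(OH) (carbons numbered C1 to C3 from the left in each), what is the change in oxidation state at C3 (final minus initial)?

-2

Before: C3 has 1 bond to C, 1 bond to H, 2 bonds to O → oxidation state +1.
After: C3 has 1 bond to C, 2 bonds to H, 1 bond to O → oxidation state -1.
Δ = -1 − (+1) = -2, so this is a reduction at C3.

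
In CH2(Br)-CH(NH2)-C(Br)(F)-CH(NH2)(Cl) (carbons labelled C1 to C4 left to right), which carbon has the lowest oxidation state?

Tallying each carbon's bonds:
C1: 1C, 2H, 1Br → 0 − 2 + 1 = -1
C2: 2C, 1H, 1N → 0 − 1 + 1 = 0
C3: 2C, 1F, 1Br → 0 + 1 + 1 = +2
C4: 1C, 1H, 1N, 1Cl → 0 − 1 + 1 + 1 = +1
The most reduced carbon is C1 at -1.

C1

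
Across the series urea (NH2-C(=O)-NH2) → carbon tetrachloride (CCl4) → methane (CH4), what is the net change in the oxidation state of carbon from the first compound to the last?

Carbon oxidation states along the series — urea: +4, carbon tetrachloride: +4, methane: -4.
Net change = -4 − (+4) = -8.

-8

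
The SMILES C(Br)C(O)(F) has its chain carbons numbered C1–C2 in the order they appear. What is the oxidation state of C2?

+1

Count +1 for every bond to an atom more electronegative than carbon and −1 for every bond to one less electronegative; C–C bonds are 0.
C2 has one bond to C (0), one bond to O (+1), one bond to H (-1), one bond to F (+1).
Oxidation state = 0 + 1 − 1 + 1 = +1.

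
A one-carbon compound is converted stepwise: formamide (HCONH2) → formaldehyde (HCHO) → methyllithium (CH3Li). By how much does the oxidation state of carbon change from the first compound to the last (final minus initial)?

Carbon oxidation states along the series — formamide: +2, formaldehyde: 0, methyllithium: -4.
Net change = -4 − (+2) = -6.

-6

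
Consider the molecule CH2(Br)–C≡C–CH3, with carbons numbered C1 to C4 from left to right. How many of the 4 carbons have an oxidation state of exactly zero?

2

Each bond to a more electronegative atom (O, N, halogen) counts +1, each bond to a less electronegative atom (H, metal, B, Si) counts −1, and each C–C bond counts 0. Tallying each carbon:
C1: 1C, 2H, 1Br → 0 − 2 + 1 = -1
C2: 4C → 0 = 0
C3: 4C → 0 = 0
C4: 1C, 3H → 0 − 3 = -3
2 carbons (C2, C3) meet the condition.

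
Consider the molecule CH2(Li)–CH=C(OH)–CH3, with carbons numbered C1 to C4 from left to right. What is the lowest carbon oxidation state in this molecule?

Tallying each carbon's bonds:
C1: 1C, 2H, 1Li → 0 − 2 − 1 = -3
C2: 3C, 1H → 0 − 1 = -1
C3: 3C, 1O → 0 + 1 = +1
C4: 1C, 3H → 0 − 3 = -3
The lowest value is -3.

-3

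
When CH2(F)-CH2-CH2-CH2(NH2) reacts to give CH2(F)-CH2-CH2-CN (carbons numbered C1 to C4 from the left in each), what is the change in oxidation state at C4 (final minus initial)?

Before: C4 has 1 bond to C, 2 bonds to H, 1 bond to N → oxidation state -1.
After: C4 has 1 bond to C, 3 bonds to N → oxidation state +3.
Δ = +3 − (-1) = +4, so this is an oxidation at C4.

+4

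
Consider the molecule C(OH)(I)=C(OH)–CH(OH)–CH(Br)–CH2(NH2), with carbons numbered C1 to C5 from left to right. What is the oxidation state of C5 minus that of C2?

-2

C5: 1C, 2H, 1N → 0 − 2 + 1 = -1
C2: 3C, 1O → 0 + 1 = +1
Difference: -1 − (+1) = -2.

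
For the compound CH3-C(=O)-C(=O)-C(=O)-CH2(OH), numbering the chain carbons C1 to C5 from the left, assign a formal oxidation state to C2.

+2

Each bond to a more electronegative atom (O, N, halogen) counts +1, each bond to a less electronegative atom (H, metal, B, Si) counts −1, and each C–C bond counts 0.
C2 has one bond to C (0), one bond to C (0), a double bond to O (2×+1 = +2).
Oxidation state = 0 + 0 + 2 = +2.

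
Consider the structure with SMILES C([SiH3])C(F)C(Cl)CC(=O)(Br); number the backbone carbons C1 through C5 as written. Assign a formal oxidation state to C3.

C3 has one bond to C (0), one bond to C (0), one bond to H (-1), one bond to Cl (+1).
Oxidation state = 0 + 0 − 1 + 1 = 0.

0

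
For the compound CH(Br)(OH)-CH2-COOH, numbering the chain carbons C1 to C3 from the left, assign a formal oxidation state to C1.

+1

Bonds to more-electronegative neighbours contribute +1 each, bonds to H or metals contribute −1 each, and C–C bonds contribute 0.
C1 has one bond to C (0), one bond to Br (+1), one bond to H (-1), one bond to O (+1).
Oxidation state = 0 + 1 − 1 + 1 = +1.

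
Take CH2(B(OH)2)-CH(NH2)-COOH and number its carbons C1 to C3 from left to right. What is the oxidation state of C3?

Assign +1 per bond to O/N/halogen, −1 per bond to H or an electropositive element, and 0 per bond to carbon.
C3 has one bond to C (0), one bond to O (+1), a double bond to O (2×+1 = +2).
Oxidation state = 0 + 1 + 2 = +3.

+3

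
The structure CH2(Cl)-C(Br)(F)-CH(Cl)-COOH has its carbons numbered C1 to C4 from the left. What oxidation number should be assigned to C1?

Each bond to a more electronegative atom (O, N, halogen) counts +1, each bond to a less electronegative atom (H, metal, B, Si) counts −1, and each C–C bond counts 0.
C1 has one bond to C (0), one bond to H (-1), one bond to Cl (+1), one bond to H (-1).
Oxidation state = 0 − 1 + 1 − 1 = -1.

-1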